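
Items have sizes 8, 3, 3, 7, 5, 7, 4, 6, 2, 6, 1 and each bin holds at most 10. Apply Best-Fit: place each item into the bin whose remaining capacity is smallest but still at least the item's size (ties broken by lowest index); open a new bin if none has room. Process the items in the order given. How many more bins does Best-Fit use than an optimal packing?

1

Best-Fit: [8,2] [3,3,4] [7,1] [5] [7] [6] [6] → 7 bins.
Total size 52; any packing needs at least ⌈52/10⌉ = 6 bins.
An optimal packing achieves that bound: [8,2] [7,3] [7,3] [6,4] [6,1] [5] → 6 bins.
Excess: 7 − 6 = 1.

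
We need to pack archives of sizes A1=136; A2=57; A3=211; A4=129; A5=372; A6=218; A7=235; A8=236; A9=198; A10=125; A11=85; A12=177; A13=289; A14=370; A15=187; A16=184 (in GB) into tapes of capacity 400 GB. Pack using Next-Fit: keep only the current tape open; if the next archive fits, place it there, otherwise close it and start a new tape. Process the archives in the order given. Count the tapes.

A1 (136 GB) → tape 1 (remaining 264 GB)
A2 (57 GB) → tape 1 (remaining 207 GB)
A3 (211 GB) → tape 2 (remaining 189 GB)
A4 (129 GB) → tape 2 (remaining 60 GB)
A5 (372 GB) → tape 3 (remaining 28 GB)
A6 (218 GB) → tape 4 (remaining 182 GB)
A7 (235 GB) → tape 5 (remaining 165 GB)
A8 (236 GB) → tape 6 (remaining 164 GB)
A9 (198 GB) → tape 7 (remaining 202 GB)
A10 (125 GB) → tape 7 (remaining 77 GB)
A11 (85 GB) → tape 8 (remaining 315 GB)
A12 (177 GB) → tape 8 (remaining 138 GB)
A13 (289 GB) → tape 9 (remaining 111 GB)
A14 (370 GB) → tape 10 (remaining 30 GB)
A15 (187 GB) → tape 11 (remaining 213 GB)
A16 (184 GB) → tape 11 (remaining 29 GB)

11 tapes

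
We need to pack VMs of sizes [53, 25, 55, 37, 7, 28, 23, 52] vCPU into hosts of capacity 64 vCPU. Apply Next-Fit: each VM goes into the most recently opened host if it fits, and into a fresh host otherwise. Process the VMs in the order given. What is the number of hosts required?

host 1: place 53 vCPU, 11 vCPU left
host 2: place 25 vCPU, 39 vCPU left
host 3: place 55 vCPU, 9 vCPU left
host 4: place 37 vCPU, 27 vCPU left
host 4: place 7 vCPU, 20 vCPU left
host 5: place 28 vCPU, 36 vCPU left
host 5: place 23 vCPU, 13 vCPU left
host 6: place 52 vCPU, 12 vCPU left
Final hosts: [53] [25] [55] [37,7] [28,23] [52].

6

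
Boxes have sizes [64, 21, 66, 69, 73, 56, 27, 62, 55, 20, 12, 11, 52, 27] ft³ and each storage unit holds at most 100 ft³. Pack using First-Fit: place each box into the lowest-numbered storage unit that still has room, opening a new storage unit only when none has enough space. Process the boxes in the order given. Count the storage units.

8

storage unit 1: place 64 ft³, 36 ft³ left
storage unit 1: place 21 ft³, 15 ft³ left
storage unit 2: place 66 ft³, 34 ft³ left
storage unit 3: place 69 ft³, 31 ft³ left
storage unit 4: place 73 ft³, 27 ft³ left
storage unit 5: place 56 ft³, 44 ft³ left
storage unit 2: place 27 ft³, 7 ft³ left
storage unit 6: place 62 ft³, 38 ft³ left
storage unit 7: place 55 ft³, 45 ft³ left
storage unit 3: place 20 ft³, 11 ft³ left
storage unit 1: place 12 ft³, 3 ft³ left
storage unit 3: place 11 ft³, 0 ft³ left
storage unit 8: place 52 ft³, 48 ft³ left
storage unit 4: place 27 ft³, 0 ft³ left
Final storage units: [64,21,12] [66,27] [69,20,11] [73,27] [56] [62] [55] [52].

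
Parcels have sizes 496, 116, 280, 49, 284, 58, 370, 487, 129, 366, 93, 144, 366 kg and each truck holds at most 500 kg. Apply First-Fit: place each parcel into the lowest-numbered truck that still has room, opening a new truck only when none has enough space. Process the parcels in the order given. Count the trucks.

8

496 kg → truck 1 (remaining 4 kg)
116 kg → truck 2 (remaining 384 kg)
280 kg → truck 2 (remaining 104 kg)
49 kg → truck 2 (remaining 55 kg)
284 kg → truck 3 (remaining 216 kg)
58 kg → truck 3 (remaining 158 kg)
370 kg → truck 4 (remaining 130 kg)
487 kg → truck 5 (remaining 13 kg)
129 kg → truck 3 (remaining 29 kg)
366 kg → truck 6 (remaining 134 kg)
93 kg → truck 4 (remaining 37 kg)
144 kg → truck 7 (remaining 356 kg)
366 kg → truck 8 (remaining 134 kg)
Final trucks: [496] [116,280,49] [284,58,129] [370,93] [487] [366] [144] [366].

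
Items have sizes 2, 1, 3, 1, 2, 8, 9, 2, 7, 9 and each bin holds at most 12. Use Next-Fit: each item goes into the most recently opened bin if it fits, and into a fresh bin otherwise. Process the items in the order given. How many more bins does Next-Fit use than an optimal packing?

Next-Fit: [2,1,3,1,2] [8] [9,2] [7] [9] → 5 bins.
Total size 44; any packing needs at least ⌈44/12⌉ = 4 bins.
An optimal packing achieves that bound: [9,3] [9,2,1] [8,2,2] [7,1] → 4 bins.
Excess: 5 − 4 = 1.

1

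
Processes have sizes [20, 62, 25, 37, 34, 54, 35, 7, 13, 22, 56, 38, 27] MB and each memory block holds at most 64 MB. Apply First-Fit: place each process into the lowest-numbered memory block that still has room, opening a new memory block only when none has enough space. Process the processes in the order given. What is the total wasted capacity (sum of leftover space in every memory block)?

82

Put 20 MB in memory block 1; 44 MB remain.
Put 62 MB in memory block 2; 2 MB remain.
Put 25 MB in memory block 1; 19 MB remain.
Put 37 MB in memory block 3; 27 MB remain.
Put 34 MB in memory block 4; 30 MB remain.
Put 54 MB in memory block 5; 10 MB remain.
Put 35 MB in memory block 6; 29 MB remain.
Put 7 MB in memory block 1; 12 MB remain.
Put 13 MB in memory block 3; 14 MB remain.
Put 22 MB in memory block 4; 8 MB remain.
Put 56 MB in memory block 7; 8 MB remain.
Put 38 MB in memory block 8; 26 MB remain.
Put 27 MB in memory block 6; 2 MB remain.
8 memory blocks × 64 MB = 512 MB; used 430 MB; unused 82 MB.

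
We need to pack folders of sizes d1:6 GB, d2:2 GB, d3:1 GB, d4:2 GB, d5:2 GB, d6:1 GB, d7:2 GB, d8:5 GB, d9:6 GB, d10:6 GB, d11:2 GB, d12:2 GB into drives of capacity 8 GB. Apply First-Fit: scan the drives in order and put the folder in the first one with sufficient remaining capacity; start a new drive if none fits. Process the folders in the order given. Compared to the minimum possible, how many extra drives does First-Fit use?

First-Fit: [6,2] [1,2,2,1,2] [5,2] [6,2] [6] → 5 drives.
Total size 37 GB; any packing needs at least ⌈37/8⌉ = 5 drives.
So 5 is already optimal.

0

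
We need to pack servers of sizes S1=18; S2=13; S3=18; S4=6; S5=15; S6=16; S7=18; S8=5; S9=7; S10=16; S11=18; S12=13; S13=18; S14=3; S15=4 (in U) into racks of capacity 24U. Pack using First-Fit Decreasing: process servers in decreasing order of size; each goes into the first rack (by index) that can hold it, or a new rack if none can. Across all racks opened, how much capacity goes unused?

52

Sorted descending: 18, 18, 18, 18, 18, 16, 16, 15, 13, 13, 7, 6, 5, 4, 3.
Put 18U in rack 1; 6U remain.
Put 18U in rack 2; 6U remain.
Put 18U in rack 3; 6U remain.
Put 18U in rack 4; 6U remain.
Put 18U in rack 5; 6U remain.
Put 16U in rack 6; 8U remain.
Put 16U in rack 7; 8U remain.
Put 15U in rack 8; 9U remain.
Put 13U in rack 9; 11U remain.
Put 13U in rack 10; 11U remain.
Put 7U in rack 6; 1U remain.
Put 6U in rack 1; 0U remain.
Put 5U in rack 2; 1U remain.
Put 4U in rack 3; 2U remain.
Put 3U in rack 4; 3U remain.
10 racks × 24U = 240U; used 188U; unused 52U.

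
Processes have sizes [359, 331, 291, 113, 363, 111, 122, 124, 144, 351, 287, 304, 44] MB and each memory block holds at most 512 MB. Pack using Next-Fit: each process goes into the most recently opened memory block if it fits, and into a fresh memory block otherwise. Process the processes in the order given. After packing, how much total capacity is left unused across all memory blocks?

memory block 1: place 359 MB, 153 MB left
memory block 2: place 331 MB, 181 MB left
memory block 3: place 291 MB, 221 MB left
memory block 3: place 113 MB, 108 MB left
memory block 4: place 363 MB, 149 MB left
memory block 4: place 111 MB, 38 MB left
memory block 5: place 122 MB, 390 MB left
memory block 5: place 124 MB, 266 MB left
memory block 5: place 144 MB, 122 MB left
memory block 6: place 351 MB, 161 MB left
memory block 7: place 287 MB, 225 MB left
memory block 8: place 304 MB, 208 MB left
memory block 8: place 44 MB, 164 MB left
8 memory blocks × 512 MB = 4096 MB; used 2944 MB; unused 1152 MB.

1152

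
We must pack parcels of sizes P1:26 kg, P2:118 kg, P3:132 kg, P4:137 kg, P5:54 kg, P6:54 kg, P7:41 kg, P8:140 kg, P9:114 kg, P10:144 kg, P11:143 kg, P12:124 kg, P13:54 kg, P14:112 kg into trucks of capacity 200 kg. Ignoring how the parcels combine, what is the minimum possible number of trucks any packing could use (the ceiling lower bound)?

Total size = 26 + 118 + 132 + 137 + 54 + 54 + 41 + 140 + 114 + 144 + 143 + 124 + 54 + 112 = 1393 kg.
⌈1393 / 200⌉ = 7.

7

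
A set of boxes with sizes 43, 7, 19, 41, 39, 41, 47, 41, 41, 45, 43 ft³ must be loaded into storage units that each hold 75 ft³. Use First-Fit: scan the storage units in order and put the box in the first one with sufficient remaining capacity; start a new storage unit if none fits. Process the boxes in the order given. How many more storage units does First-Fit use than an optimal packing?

0

First-Fit: [43,7,19] [41] [39] [41] [47] [41] [41] [45] [43] → 9 storage units.
9 boxes exceed 37.5 ft³ (half the capacity), and no two of those can share a storage unit, so at least 9 storage units are needed.
So 9 is already optimal.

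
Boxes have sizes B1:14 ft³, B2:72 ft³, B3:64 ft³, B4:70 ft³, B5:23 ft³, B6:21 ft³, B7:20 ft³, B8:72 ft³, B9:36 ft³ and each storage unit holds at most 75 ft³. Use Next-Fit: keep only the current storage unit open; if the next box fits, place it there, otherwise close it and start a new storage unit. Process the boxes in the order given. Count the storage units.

Put B1 (14 ft³) in storage unit 1; 61 ft³ remain.
Put B2 (72 ft³) in storage unit 2; 3 ft³ remain.
Put B3 (64 ft³) in storage unit 3; 11 ft³ remain.
Put B4 (70 ft³) in storage unit 4; 5 ft³ remain.
Put B5 (23 ft³) in storage unit 5; 52 ft³ remain.
Put B6 (21 ft³) in storage unit 5; 31 ft³ remain.
Put B7 (20 ft³) in storage unit 5; 11 ft³ remain.
Put B8 (72 ft³) in storage unit 6; 3 ft³ remain.
Put B9 (36 ft³) in storage unit 7; 39 ft³ remain.

7 storage units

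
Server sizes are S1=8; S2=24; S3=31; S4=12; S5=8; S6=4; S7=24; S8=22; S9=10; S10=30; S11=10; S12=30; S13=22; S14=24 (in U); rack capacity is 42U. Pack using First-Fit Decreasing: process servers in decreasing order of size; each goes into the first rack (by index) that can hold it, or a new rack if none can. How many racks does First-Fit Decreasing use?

8

Sorted descending: 31, 30, 30, 24, 24, 24, 22, 22, 12, 10, 10, 8, 8, 4.
Put 31U in rack 1; 11U remain.
Put 30U in rack 2; 12U remain.
Put 30U in rack 3; 12U remain.
Put 24U in rack 4; 18U remain.
Put 24U in rack 5; 18U remain.
Put 24U in rack 6; 18U remain.
Put 22U in rack 7; 20U remain.
Put 22U in rack 8; 20U remain.
Put 12U in rack 2; 0U remain.
Put 10U in rack 1; 1U remain.
Put 10U in rack 3; 2U remain.
Put 8U in rack 4; 10U remain.
Put 8U in rack 4; 2U remain.
Put 4U in rack 5; 14U remain.
Final racks: [31,10] [30,12] [30,10] [24,8,8] [24,4] [24] [22] [22].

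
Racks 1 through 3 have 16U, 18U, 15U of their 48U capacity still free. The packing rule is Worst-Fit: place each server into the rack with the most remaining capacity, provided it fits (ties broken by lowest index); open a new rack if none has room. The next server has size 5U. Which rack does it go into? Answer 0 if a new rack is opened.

Racks with room: rack 1 (16U), rack 2 (18U), rack 3 (15U).
Most room is rack 2 with 18U free.

2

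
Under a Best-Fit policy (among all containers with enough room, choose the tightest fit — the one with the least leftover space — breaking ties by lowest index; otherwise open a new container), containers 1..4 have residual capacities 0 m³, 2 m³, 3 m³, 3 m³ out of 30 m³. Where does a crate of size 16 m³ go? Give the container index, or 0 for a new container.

No container has ≥ 16 m³ free, so a new container is opened.

0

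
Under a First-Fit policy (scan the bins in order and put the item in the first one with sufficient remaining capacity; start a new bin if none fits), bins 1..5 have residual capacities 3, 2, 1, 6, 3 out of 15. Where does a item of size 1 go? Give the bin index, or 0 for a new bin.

1

Bins with room: bin 1 (3), bin 2 (2), bin 3 (1), bin 4 (6), bin 5 (3).
The first with room is bin 1.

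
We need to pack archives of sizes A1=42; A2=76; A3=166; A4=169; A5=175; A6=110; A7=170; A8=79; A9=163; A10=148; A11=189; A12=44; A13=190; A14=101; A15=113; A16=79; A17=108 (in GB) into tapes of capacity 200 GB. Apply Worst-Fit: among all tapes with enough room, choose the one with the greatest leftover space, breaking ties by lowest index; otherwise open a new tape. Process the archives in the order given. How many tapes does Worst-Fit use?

13 tapes

A1 (42 GB) → tape 1 (remaining 158 GB)
A2 (76 GB) → tape 1 (remaining 82 GB)
A3 (166 GB) → tape 2 (remaining 34 GB)
A4 (169 GB) → tape 3 (remaining 31 GB)
A5 (175 GB) → tape 4 (remaining 25 GB)
A6 (110 GB) → tape 5 (remaining 90 GB)
A7 (170 GB) → tape 6 (remaining 30 GB)
A8 (79 GB) → tape 5 (remaining 11 GB)
A9 (163 GB) → tape 7 (remaining 37 GB)
A10 (148 GB) → tape 8 (remaining 52 GB)
A11 (189 GB) → tape 9 (remaining 11 GB)
A12 (44 GB) → tape 1 (remaining 38 GB)
A13 (190 GB) → tape 10 (remaining 10 GB)
A14 (101 GB) → tape 11 (remaining 99 GB)
A15 (113 GB) → tape 12 (remaining 87 GB)
A16 (79 GB) → tape 11 (remaining 20 GB)
A17 (108 GB) → tape 13 (remaining 92 GB)
Final tapes: [42,76,44] [166] [169] [175] [110,79] [170] [163] [148] [189] [190] [101,79] [113] [108].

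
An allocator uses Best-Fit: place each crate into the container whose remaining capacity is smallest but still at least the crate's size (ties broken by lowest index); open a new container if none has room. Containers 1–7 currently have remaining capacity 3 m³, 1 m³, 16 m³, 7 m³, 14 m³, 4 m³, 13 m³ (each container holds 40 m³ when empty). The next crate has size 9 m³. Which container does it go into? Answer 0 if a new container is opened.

7

Containers with room: container 3 (16 m³), container 5 (14 m³), container 7 (13 m³).
Tightest fit is container 7 with 13 m³ free.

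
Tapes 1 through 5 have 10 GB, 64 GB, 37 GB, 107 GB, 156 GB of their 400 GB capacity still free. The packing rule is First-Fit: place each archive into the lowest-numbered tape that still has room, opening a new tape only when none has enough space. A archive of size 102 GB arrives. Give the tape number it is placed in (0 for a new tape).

Tapes with room: tape 4 (107 GB), tape 5 (156 GB).
The first with room is tape 4.

4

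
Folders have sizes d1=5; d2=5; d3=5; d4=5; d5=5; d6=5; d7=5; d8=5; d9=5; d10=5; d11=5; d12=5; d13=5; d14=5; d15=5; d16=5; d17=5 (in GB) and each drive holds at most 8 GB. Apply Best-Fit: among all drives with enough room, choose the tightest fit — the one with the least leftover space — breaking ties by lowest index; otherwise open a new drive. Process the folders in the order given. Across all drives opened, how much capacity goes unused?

drive 1: place d1 (5 GB), 3 GB left
drive 2: place d2 (5 GB), 3 GB left
drive 3: place d3 (5 GB), 3 GB left
drive 4: place d4 (5 GB), 3 GB left
drive 5: place d5 (5 GB), 3 GB left
drive 6: place d6 (5 GB), 3 GB left
drive 7: place d7 (5 GB), 3 GB left
drive 8: place d8 (5 GB), 3 GB left
drive 9: place d9 (5 GB), 3 GB left
drive 10: place d10 (5 GB), 3 GB left
drive 11: place d11 (5 GB), 3 GB left
drive 12: place d12 (5 GB), 3 GB left
drive 13: place d13 (5 GB), 3 GB left
drive 14: place d14 (5 GB), 3 GB left
drive 15: place d15 (5 GB), 3 GB left
drive 16: place d16 (5 GB), 3 GB left
drive 17: place d17 (5 GB), 3 GB left
17 drives × 8 GB = 136 GB; used 85 GB; unused 51 GB.

51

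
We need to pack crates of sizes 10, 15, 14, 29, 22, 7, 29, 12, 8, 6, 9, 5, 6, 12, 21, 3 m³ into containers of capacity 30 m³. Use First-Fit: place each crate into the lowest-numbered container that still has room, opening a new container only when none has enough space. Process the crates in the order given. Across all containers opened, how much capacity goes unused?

32

container 1: place 10 m³, 20 m³ left
container 1: place 15 m³, 5 m³ left
container 2: place 14 m³, 16 m³ left
container 3: place 29 m³, 1 m³ left
container 4: place 22 m³, 8 m³ left
container 2: place 7 m³, 9 m³ left
container 5: place 29 m³, 1 m³ left
container 6: place 12 m³, 18 m³ left
container 2: place 8 m³, 1 m³ left
container 4: place 6 m³, 2 m³ left
container 6: place 9 m³, 9 m³ left
container 1: place 5 m³, 0 m³ left
container 6: place 6 m³, 3 m³ left
container 7: place 12 m³, 18 m³ left
container 8: place 21 m³, 9 m³ left
container 6: place 3 m³, 0 m³ left
8 containers × 30 m³ = 240 m³; used 208 m³; unused 32 m³.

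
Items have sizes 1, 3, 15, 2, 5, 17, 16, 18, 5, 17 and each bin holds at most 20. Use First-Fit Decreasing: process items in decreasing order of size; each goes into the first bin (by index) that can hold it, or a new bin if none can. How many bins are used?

Sorted descending: 18, 17, 17, 16, 15, 5, 5, 3, 2, 1.
18 → bin 1 (remaining 2)
17 → bin 2 (remaining 3)
17 → bin 3 (remaining 3)
16 → bin 4 (remaining 4)
15 → bin 5 (remaining 5)
5 → bin 5 (remaining 0)
5 → bin 6 (remaining 15)
3 → bin 2 (remaining 0)
2 → bin 1 (remaining 0)
1 → bin 3 (remaining 2)

6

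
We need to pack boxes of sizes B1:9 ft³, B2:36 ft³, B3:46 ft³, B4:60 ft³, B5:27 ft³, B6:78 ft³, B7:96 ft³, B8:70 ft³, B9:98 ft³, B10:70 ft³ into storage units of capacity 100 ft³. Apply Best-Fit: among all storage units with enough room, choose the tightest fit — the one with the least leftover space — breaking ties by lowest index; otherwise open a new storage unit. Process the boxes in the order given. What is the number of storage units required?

7

storage unit 1: place B1 (9 ft³), 91 ft³ left
storage unit 1: place B2 (36 ft³), 55 ft³ left
storage unit 1: place B3 (46 ft³), 9 ft³ left
storage unit 2: place B4 (60 ft³), 40 ft³ left
storage unit 2: place B5 (27 ft³), 13 ft³ left
storage unit 3: place B6 (78 ft³), 22 ft³ left
storage unit 4: place B7 (96 ft³), 4 ft³ left
storage unit 5: place B8 (70 ft³), 30 ft³ left
storage unit 6: place B9 (98 ft³), 2 ft³ left
storage unit 7: place B10 (70 ft³), 30 ft³ left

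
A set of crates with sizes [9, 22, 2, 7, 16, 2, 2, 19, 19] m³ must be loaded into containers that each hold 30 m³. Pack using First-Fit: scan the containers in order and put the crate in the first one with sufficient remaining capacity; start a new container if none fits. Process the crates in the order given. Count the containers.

container 1: place 9 m³, 21 m³ left
container 2: place 22 m³, 8 m³ left
container 1: place 2 m³, 19 m³ left
container 1: place 7 m³, 12 m³ left
container 3: place 16 m³, 14 m³ left
container 1: place 2 m³, 10 m³ left
container 1: place 2 m³, 8 m³ left
container 4: place 19 m³, 11 m³ left
container 5: place 19 m³, 11 m³ left
Final containers: [9,2,7,2,2] [22] [16] [19] [19].

5 containers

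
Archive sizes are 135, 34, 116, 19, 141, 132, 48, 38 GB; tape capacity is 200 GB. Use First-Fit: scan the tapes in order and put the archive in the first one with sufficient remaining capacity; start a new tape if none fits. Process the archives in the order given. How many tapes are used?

Put 135 GB in tape 1; 65 GB remain.
Put 34 GB in tape 1; 31 GB remain.
Put 116 GB in tape 2; 84 GB remain.
Put 19 GB in tape 1; 12 GB remain.
Put 141 GB in tape 3; 59 GB remain.
Put 132 GB in tape 4; 68 GB remain.
Put 48 GB in tape 2; 36 GB remain.
Put 38 GB in tape 3; 21 GB remain.

4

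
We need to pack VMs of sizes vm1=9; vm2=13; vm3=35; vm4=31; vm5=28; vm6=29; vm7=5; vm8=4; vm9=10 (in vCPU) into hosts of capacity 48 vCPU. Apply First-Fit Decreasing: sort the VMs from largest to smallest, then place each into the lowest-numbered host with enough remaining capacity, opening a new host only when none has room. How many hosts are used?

4 hosts

Sorted descending: 35, 31, 29, 28, 13, 10, 9, 5, 4.
Put 35 vCPU in host 1; 13 vCPU remain.
Put 31 vCPU in host 2; 17 vCPU remain.
Put 29 vCPU in host 3; 19 vCPU remain.
Put 28 vCPU in host 4; 20 vCPU remain.
Put 13 vCPU in host 1; 0 vCPU remain.
Put 10 vCPU in host 2; 7 vCPU remain.
Put 9 vCPU in host 3; 10 vCPU remain.
Put 5 vCPU in host 2; 2 vCPU remain.
Put 4 vCPU in host 3; 6 vCPU remain.
Final hosts: [35,13] [31,10,5] [29,9,4] [28].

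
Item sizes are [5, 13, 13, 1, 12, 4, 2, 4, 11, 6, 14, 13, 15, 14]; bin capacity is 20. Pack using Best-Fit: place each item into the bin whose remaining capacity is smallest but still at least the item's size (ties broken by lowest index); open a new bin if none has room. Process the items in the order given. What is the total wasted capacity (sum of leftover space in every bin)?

5 → bin 1 (remaining 15)
13 → bin 1 (remaining 2)
13 → bin 2 (remaining 7)
1 → bin 1 (remaining 1)
12 → bin 3 (remaining 8)
4 → bin 2 (remaining 3)
2 → bin 2 (remaining 1)
4 → bin 3 (remaining 4)
11 → bin 4 (remaining 9)
6 → bin 4 (remaining 3)
14 → bin 5 (remaining 6)
13 → bin 6 (remaining 7)
15 → bin 7 (remaining 5)
14 → bin 8 (remaining 6)
8 bins × 20 = 160; used 127; unused 33.

33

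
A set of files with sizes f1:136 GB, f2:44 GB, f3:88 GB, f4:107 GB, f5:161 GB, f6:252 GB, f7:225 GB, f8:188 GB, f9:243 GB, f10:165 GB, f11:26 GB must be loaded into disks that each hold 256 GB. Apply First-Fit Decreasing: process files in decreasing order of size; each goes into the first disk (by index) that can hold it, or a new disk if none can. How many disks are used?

Sorted descending: 252, 243, 225, 188, 165, 161, 136, 107, 88, 44, 26.
disk 1: place 252 GB, 4 GB left
disk 2: place 243 GB, 13 GB left
disk 3: place 225 GB, 31 GB left
disk 4: place 188 GB, 68 GB left
disk 5: place 165 GB, 91 GB left
disk 6: place 161 GB, 95 GB left
disk 7: place 136 GB, 120 GB left
disk 7: place 107 GB, 13 GB left
disk 5: place 88 GB, 3 GB left
disk 4: place 44 GB, 24 GB left
disk 3: place 26 GB, 5 GB left

7 disks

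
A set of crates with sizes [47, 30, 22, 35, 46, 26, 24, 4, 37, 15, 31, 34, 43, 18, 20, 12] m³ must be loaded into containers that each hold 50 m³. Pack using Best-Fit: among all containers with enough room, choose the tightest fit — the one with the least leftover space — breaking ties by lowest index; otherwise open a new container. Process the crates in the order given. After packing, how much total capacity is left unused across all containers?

47 m³ → container 1 (remaining 3 m³)
30 m³ → container 2 (remaining 20 m³)
22 m³ → container 3 (remaining 28 m³)
35 m³ → container 4 (remaining 15 m³)
46 m³ → container 5 (remaining 4 m³)
26 m³ → container 3 (remaining 2 m³)
24 m³ → container 6 (remaining 26 m³)
4 m³ → container 5 (remaining 0 m³)
37 m³ → container 7 (remaining 13 m³)
15 m³ → container 4 (remaining 0 m³)
31 m³ → container 8 (remaining 19 m³)
34 m³ → container 9 (remaining 16 m³)
43 m³ → container 10 (remaining 7 m³)
18 m³ → container 8 (remaining 1 m³)
20 m³ → container 2 (remaining 0 m³)
12 m³ → container 7 (remaining 1 m³)
10 containers × 50 m³ = 500 m³; used 444 m³; unused 56 m³.

56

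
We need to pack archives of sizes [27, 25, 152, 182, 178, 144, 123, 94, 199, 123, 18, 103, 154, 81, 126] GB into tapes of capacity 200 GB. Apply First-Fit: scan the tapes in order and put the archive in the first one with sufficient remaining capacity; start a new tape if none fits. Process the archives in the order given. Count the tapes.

Put 27 GB in tape 1; 173 GB remain.
Put 25 GB in tape 1; 148 GB remain.
Put 152 GB in tape 2; 48 GB remain.
Put 182 GB in tape 3; 18 GB remain.
Put 178 GB in tape 4; 22 GB remain.
Put 144 GB in tape 1; 4 GB remain.
Put 123 GB in tape 5; 77 GB remain.
Put 94 GB in tape 6; 106 GB remain.
Put 199 GB in tape 7; 1 GB remain.
Put 123 GB in tape 8; 77 GB remain.
Put 18 GB in tape 2; 30 GB remain.
Put 103 GB in tape 6; 3 GB remain.
Put 154 GB in tape 9; 46 GB remain.
Put 81 GB in tape 10; 119 GB remain.
Put 126 GB in tape 11; 74 GB remain.

11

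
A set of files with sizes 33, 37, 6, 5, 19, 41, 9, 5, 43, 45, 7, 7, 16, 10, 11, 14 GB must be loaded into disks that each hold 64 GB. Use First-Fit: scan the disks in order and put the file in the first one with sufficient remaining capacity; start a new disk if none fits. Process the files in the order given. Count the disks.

disk 1: place 33 GB, 31 GB left
disk 2: place 37 GB, 27 GB left
disk 1: place 6 GB, 25 GB left
disk 1: place 5 GB, 20 GB left
disk 1: place 19 GB, 1 GB left
disk 3: place 41 GB, 23 GB left
disk 2: place 9 GB, 18 GB left
disk 2: place 5 GB, 13 GB left
disk 4: place 43 GB, 21 GB left
disk 5: place 45 GB, 19 GB left
disk 2: place 7 GB, 6 GB left
disk 3: place 7 GB, 16 GB left
disk 3: place 16 GB, 0 GB left
disk 4: place 10 GB, 11 GB left
disk 4: place 11 GB, 0 GB left
disk 5: place 14 GB, 5 GB left
Final disks: [33,6,5,19] [37,9,5,7] [41,7,16] [43,10,11] [45,14].

5 disks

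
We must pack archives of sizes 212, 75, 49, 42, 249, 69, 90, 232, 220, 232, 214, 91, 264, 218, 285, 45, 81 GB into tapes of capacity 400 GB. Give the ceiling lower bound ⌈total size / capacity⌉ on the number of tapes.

Total size = 212 + 75 + 49 + 42 + 249 + 69 + 90 + 232 + 220 + 232 + 214 + 91 + 264 + 218 + 285 + 45 + 81 = 2668 GB.
⌈2668 / 400⌉ = 7.

7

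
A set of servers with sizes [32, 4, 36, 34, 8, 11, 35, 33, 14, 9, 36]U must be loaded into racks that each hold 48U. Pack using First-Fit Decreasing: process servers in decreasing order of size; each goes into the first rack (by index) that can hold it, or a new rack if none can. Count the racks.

6

Sorted descending: 36, 36, 35, 34, 33, 32, 14, 11, 9, 8, 4.
36U → rack 1 (remaining 12U)
36U → rack 2 (remaining 12U)
35U → rack 3 (remaining 13U)
34U → rack 4 (remaining 14U)
33U → rack 5 (remaining 15U)
32U → rack 6 (remaining 16U)
14U → rack 4 (remaining 0U)
11U → rack 1 (remaining 1U)
9U → rack 2 (remaining 3U)
8U → rack 3 (remaining 5U)
4U → rack 3 (remaining 1U)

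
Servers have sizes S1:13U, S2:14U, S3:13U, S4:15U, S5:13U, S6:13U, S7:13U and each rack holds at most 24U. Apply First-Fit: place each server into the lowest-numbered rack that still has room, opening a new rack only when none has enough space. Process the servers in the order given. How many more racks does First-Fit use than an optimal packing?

0

First-Fit: [13] [14] [13] [15] [13] [13] [13] → 7 racks.
7 servers exceed 12U (half the capacity), and no two of those can share a rack, so at least 7 racks are needed.
So 7 is already optimal.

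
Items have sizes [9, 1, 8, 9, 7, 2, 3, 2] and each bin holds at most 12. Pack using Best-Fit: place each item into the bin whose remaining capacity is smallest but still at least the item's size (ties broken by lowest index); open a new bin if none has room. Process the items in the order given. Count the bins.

4 bins

bin 1: place 9, 3 left
bin 1: place 1, 2 left
bin 2: place 8, 4 left
bin 3: place 9, 3 left
bin 4: place 7, 5 left
bin 1: place 2, 0 left
bin 3: place 3, 0 left
bin 2: place 2, 2 left
Final bins: [9,1,2] [8,2] [9,3] [7].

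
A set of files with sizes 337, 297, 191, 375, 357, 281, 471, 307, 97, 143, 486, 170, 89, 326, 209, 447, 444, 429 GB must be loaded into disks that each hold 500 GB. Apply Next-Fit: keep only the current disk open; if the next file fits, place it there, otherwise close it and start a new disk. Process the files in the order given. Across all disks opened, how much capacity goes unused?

2044

Put 337 GB in disk 1; 163 GB remain.
Put 297 GB in disk 2; 203 GB remain.
Put 191 GB in disk 2; 12 GB remain.
Put 375 GB in disk 3; 125 GB remain.
Put 357 GB in disk 4; 143 GB remain.
Put 281 GB in disk 5; 219 GB remain.
Put 471 GB in disk 6; 29 GB remain.
Put 307 GB in disk 7; 193 GB remain.
Put 97 GB in disk 7; 96 GB remain.
Put 143 GB in disk 8; 357 GB remain.
Put 486 GB in disk 9; 14 GB remain.
Put 170 GB in disk 10; 330 GB remain.
Put 89 GB in disk 10; 241 GB remain.
Put 326 GB in disk 11; 174 GB remain.
Put 209 GB in disk 12; 291 GB remain.
Put 447 GB in disk 13; 53 GB remain.
Put 444 GB in disk 14; 56 GB remain.
Put 429 GB in disk 15; 71 GB remain.
15 disks × 500 GB = 7500 GB; used 5456 GB; unused 2044 GB.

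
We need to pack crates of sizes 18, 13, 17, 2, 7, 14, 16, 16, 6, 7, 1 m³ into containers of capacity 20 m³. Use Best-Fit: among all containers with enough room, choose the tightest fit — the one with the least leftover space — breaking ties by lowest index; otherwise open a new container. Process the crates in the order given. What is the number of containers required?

Put 18 m³ in container 1; 2 m³ remain.
Put 13 m³ in container 2; 7 m³ remain.
Put 17 m³ in container 3; 3 m³ remain.
Put 2 m³ in container 1; 0 m³ remain.
Put 7 m³ in container 2; 0 m³ remain.
Put 14 m³ in container 4; 6 m³ remain.
Put 16 m³ in container 5; 4 m³ remain.
Put 16 m³ in container 6; 4 m³ remain.
Put 6 m³ in container 4; 0 m³ remain.
Put 7 m³ in container 7; 13 m³ remain.
Put 1 m³ in container 3; 2 m³ remain.
Final containers: [18,2] [13,7] [17,1] [14,6] [16] [16] [7].

7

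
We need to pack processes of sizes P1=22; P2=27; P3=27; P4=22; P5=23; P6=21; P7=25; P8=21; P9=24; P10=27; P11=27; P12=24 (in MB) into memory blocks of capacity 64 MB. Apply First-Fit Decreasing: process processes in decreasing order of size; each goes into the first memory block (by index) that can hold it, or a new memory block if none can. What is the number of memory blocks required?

Sorted descending: 27, 27, 27, 27, 25, 24, 24, 23, 22, 22, 21, 21.
27 MB → memory block 1 (remaining 37 MB)
27 MB → memory block 1 (remaining 10 MB)
27 MB → memory block 2 (remaining 37 MB)
27 MB → memory block 2 (remaining 10 MB)
25 MB → memory block 3 (remaining 39 MB)
24 MB → memory block 3 (remaining 15 MB)
24 MB → memory block 4 (remaining 40 MB)
23 MB → memory block 4 (remaining 17 MB)
22 MB → memory block 5 (remaining 42 MB)
22 MB → memory block 5 (remaining 20 MB)
21 MB → memory block 6 (remaining 43 MB)
21 MB → memory block 6 (remaining 22 MB)
Final memory blocks: [27,27] [27,27] [25,24] [24,23] [22,22] [21,21].

6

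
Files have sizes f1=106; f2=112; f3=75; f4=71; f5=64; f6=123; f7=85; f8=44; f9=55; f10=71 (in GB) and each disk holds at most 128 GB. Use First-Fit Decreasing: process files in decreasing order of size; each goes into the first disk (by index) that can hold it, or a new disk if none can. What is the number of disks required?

Sorted descending: 123, 112, 106, 85, 75, 71, 71, 64, 55, 44.
disk 1: place 123 GB, 5 GB left
disk 2: place 112 GB, 16 GB left
disk 3: place 106 GB, 22 GB left
disk 4: place 85 GB, 43 GB left
disk 5: place 75 GB, 53 GB left
disk 6: place 71 GB, 57 GB left
disk 7: place 71 GB, 57 GB left
disk 8: place 64 GB, 64 GB left
disk 6: place 55 GB, 2 GB left
disk 5: place 44 GB, 9 GB left
Final disks: [123] [112] [106] [85] [75,44] [71,55] [71] [64].

8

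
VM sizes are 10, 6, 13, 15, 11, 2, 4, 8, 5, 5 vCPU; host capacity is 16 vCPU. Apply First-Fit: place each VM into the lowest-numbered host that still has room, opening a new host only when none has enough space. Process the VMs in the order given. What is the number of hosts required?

6

host 1: place 10 vCPU, 6 vCPU left
host 1: place 6 vCPU, 0 vCPU left
host 2: place 13 vCPU, 3 vCPU left
host 3: place 15 vCPU, 1 vCPU left
host 4: place 11 vCPU, 5 vCPU left
host 2: place 2 vCPU, 1 vCPU left
host 4: place 4 vCPU, 1 vCPU left
host 5: place 8 vCPU, 8 vCPU left
host 5: place 5 vCPU, 3 vCPU left
host 6: place 5 vCPU, 11 vCPU left
Final hosts: [10,6] [13,2] [15] [11,4] [8,5] [5].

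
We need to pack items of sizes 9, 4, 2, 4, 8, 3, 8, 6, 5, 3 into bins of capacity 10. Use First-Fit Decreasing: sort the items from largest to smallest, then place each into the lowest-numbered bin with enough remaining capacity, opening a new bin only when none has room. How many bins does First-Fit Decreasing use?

6 bins

Sorted descending: 9, 8, 8, 6, 5, 4, 4, 3, 3, 2.
9 → bin 1 (remaining 1)
8 → bin 2 (remaining 2)
8 → bin 3 (remaining 2)
6 → bin 4 (remaining 4)
5 → bin 5 (remaining 5)
4 → bin 4 (remaining 0)
4 → bin 5 (remaining 1)
3 → bin 6 (remaining 7)
3 → bin 6 (remaining 4)
2 → bin 2 (remaining 0)
Final bins: [9] [8,2] [8] [6,4] [5,4] [3,3].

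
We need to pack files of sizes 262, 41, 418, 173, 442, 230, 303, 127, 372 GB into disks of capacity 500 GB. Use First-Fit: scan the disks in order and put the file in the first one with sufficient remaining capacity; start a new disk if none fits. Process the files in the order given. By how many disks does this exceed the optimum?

1

First-Fit: [262,41,173] [418] [442] [230,127] [303] [372] → 6 disks.
Total size 2368 GB; any packing needs at least ⌈2368/500⌉ = 5 disks.
An optimal packing achieves that bound: [442,41] [418] [372,127] [303,173] [262,230] → 5 disks.
Excess: 6 − 5 = 1.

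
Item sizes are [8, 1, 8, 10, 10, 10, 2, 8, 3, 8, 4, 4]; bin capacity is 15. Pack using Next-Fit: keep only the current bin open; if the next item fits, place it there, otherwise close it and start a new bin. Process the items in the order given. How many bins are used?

8 bins

Put 8 in bin 1; 7 remain.
Put 1 in bin 1; 6 remain.
Put 8 in bin 2; 7 remain.
Put 10 in bin 3; 5 remain.
Put 10 in bin 4; 5 remain.
Put 10 in bin 5; 5 remain.
Put 2 in bin 5; 3 remain.
Put 8 in bin 6; 7 remain.
Put 3 in bin 6; 4 remain.
Put 8 in bin 7; 7 remain.
Put 4 in bin 7; 3 remain.
Put 4 in bin 8; 11 remain.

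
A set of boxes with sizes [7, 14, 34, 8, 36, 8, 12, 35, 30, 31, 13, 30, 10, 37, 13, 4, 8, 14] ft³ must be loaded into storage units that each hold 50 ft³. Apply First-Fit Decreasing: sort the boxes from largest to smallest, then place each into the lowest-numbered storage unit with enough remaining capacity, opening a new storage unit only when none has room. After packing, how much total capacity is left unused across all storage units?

Sorted descending: 37, 36, 35, 34, 31, 30, 30, 14, 14, 13, 13, 12, 10, 8, 8, 8, 7, 4.
storage unit 1: place 37 ft³, 13 ft³ left
storage unit 2: place 36 ft³, 14 ft³ left
storage unit 3: place 35 ft³, 15 ft³ left
storage unit 4: place 34 ft³, 16 ft³ left
storage unit 5: place 31 ft³, 19 ft³ left
storage unit 6: place 30 ft³, 20 ft³ left
storage unit 7: place 30 ft³, 20 ft³ left
storage unit 2: place 14 ft³, 0 ft³ left
storage unit 3: place 14 ft³, 1 ft³ left
storage unit 1: place 13 ft³, 0 ft³ left
storage unit 4: place 13 ft³, 3 ft³ left
storage unit 5: place 12 ft³, 7 ft³ left
storage unit 6: place 10 ft³, 10 ft³ left
storage unit 6: place 8 ft³, 2 ft³ left
storage unit 7: place 8 ft³, 12 ft³ left
storage unit 7: place 8 ft³, 4 ft³ left
storage unit 5: place 7 ft³, 0 ft³ left
storage unit 7: place 4 ft³, 0 ft³ left
7 storage units × 50 ft³ = 350 ft³; used 344 ft³; unused 6 ft³.

6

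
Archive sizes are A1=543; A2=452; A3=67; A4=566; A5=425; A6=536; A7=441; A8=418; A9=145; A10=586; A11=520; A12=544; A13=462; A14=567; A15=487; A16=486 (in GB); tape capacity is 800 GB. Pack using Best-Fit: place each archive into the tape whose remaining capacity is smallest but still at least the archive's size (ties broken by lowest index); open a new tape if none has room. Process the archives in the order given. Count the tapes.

14 tapes

Put A1 (543 GB) in tape 1; 257 GB remain.
Put A2 (452 GB) in tape 2; 348 GB remain.
Put A3 (67 GB) in tape 1; 190 GB remain.
Put A4 (566 GB) in tape 3; 234 GB remain.
Put A5 (425 GB) in tape 4; 375 GB remain.
Put A6 (536 GB) in tape 5; 264 GB remain.
Put A7 (441 GB) in tape 6; 359 GB remain.
Put A8 (418 GB) in tape 7; 382 GB remain.
Put A9 (145 GB) in tape 1; 45 GB remain.
Put A10 (586 GB) in tape 8; 214 GB remain.
Put A11 (520 GB) in tape 9; 280 GB remain.
Put A12 (544 GB) in tape 10; 256 GB remain.
Put A13 (462 GB) in tape 11; 338 GB remain.
Put A14 (567 GB) in tape 12; 233 GB remain.
Put A15 (487 GB) in tape 13; 313 GB remain.
Put A16 (486 GB) in tape 14; 314 GB remain.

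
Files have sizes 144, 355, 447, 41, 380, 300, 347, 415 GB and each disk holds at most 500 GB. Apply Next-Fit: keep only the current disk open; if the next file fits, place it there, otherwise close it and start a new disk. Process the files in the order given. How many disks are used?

disk 1: place 144 GB, 356 GB left
disk 1: place 355 GB, 1 GB left
disk 2: place 447 GB, 53 GB left
disk 2: place 41 GB, 12 GB left
disk 3: place 380 GB, 120 GB left
disk 4: place 300 GB, 200 GB left
disk 5: place 347 GB, 153 GB left
disk 6: place 415 GB, 85 GB left
Final disks: [144,355] [447,41] [380] [300] [347] [415].

6 disks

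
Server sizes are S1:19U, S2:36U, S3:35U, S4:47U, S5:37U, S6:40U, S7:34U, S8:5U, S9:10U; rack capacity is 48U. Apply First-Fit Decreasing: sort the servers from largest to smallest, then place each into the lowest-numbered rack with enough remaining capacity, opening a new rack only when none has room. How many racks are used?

7 racks

Sorted descending: 47, 40, 37, 36, 35, 34, 19, 10, 5.
47U → rack 1 (remaining 1U)
40U → rack 2 (remaining 8U)
37U → rack 3 (remaining 11U)
36U → rack 4 (remaining 12U)
35U → rack 5 (remaining 13U)
34U → rack 6 (remaining 14U)
19U → rack 7 (remaining 29U)
10U → rack 3 (remaining 1U)
5U → rack 2 (remaining 3U)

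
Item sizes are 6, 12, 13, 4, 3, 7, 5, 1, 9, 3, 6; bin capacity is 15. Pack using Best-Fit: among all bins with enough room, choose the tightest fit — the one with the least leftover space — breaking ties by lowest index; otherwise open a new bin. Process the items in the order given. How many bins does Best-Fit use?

bin 1: place 6, 9 left
bin 2: place 12, 3 left
bin 3: place 13, 2 left
bin 1: place 4, 5 left
bin 2: place 3, 0 left
bin 4: place 7, 8 left
bin 1: place 5, 0 left
bin 3: place 1, 1 left
bin 5: place 9, 6 left
bin 5: place 3, 3 left
bin 4: place 6, 2 left
Final bins: [6,4,5] [12,3] [13,1] [7,6] [9,3].

5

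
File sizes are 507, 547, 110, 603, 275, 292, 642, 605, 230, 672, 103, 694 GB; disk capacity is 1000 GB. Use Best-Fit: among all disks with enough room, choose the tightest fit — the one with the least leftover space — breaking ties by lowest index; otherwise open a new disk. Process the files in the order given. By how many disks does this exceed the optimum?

Best-Fit: [507] [547,110,275] [603,292,103] [642,230] [605] [672] [694] → 7 disks.
7 files exceed 500 GB (half the capacity), and no two of those can share a disk, so at least 7 disks are needed.
So 7 is already optimal.

0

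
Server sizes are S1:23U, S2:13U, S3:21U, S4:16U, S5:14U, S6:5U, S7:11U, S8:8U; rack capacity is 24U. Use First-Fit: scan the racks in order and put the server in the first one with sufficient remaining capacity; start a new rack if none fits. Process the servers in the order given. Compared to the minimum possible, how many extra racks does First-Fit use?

1

First-Fit: [23] [13,5] [21] [16,8] [14] [11] → 6 racks.
Total size 111U; any packing needs at least ⌈111/24⌉ = 5 racks.
An optimal packing achieves that bound: [23] [21] [16,8] [14,5] [13,11] → 5 racks.
Excess: 6 − 5 = 1.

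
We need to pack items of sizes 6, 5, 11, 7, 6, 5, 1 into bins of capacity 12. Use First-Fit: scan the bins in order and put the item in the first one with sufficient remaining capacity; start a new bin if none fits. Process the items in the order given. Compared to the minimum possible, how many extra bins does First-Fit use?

First-Fit: [6,5,1] [11] [7,5] [6] → 4 bins.
Total size 41; any packing needs at least ⌈41/12⌉ = 4 bins.
So 4 is already optimal.

0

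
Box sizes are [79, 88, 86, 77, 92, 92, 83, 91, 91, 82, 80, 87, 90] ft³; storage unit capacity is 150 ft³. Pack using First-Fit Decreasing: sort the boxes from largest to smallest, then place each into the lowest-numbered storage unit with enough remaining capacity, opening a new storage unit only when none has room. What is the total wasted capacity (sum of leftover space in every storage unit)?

Sorted descending: 92, 92, 91, 91, 90, 88, 87, 86, 83, 82, 80, 79, 77.
storage unit 1: place 92 ft³, 58 ft³ left
storage unit 2: place 92 ft³, 58 ft³ left
storage unit 3: place 91 ft³, 59 ft³ left
storage unit 4: place 91 ft³, 59 ft³ left
storage unit 5: place 90 ft³, 60 ft³ left
storage unit 6: place 88 ft³, 62 ft³ left
storage unit 7: place 87 ft³, 63 ft³ left
storage unit 8: place 86 ft³, 64 ft³ left
storage unit 9: place 83 ft³, 67 ft³ left
storage unit 10: place 82 ft³, 68 ft³ left
storage unit 11: place 80 ft³, 70 ft³ left
storage unit 12: place 79 ft³, 71 ft³ left
storage unit 13: place 77 ft³, 73 ft³ left
13 storage units × 150 ft³ = 1950 ft³; used 1118 ft³; unused 832 ft³.

832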